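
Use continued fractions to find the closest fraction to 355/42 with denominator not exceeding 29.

Expand x = 355/42 as a continued fraction with the Euclidean algorithm:
  355 = 8*42 + 19, so a_0 = 8.
  42 = 2*19 + 4, so a_1 = 2.
  19 = 4*4 + 3, so a_2 = 4.
  4 = 1*3 + 1, so a_3 = 1.
  3 = 3*1 + 0, so a_4 = 3.
so x = [8; 2, 4, 1, 3].
Convergents (p_i = a_i*p_{i-1} + p_{i-2}, q_i = a_i*q_{i-1} + q_{i-2} with p_{-2}=0, p_{-1}=1, q_{-2}=1, q_{-1}=0), until the denominator exceeds 29:
  i=0: a_0=8, p_0 = 8*1 + 0 = 8, q_0 = 8*0 + 1 = 1.
  i=1: a_1=2, p_1 = 2*8 + 1 = 17, q_1 = 2*1 + 0 = 2.
  i=2: a_2=4, p_2 = 4*17 + 8 = 76, q_2 = 4*2 + 1 = 9.
  i=3: a_3=1, p_3 = 1*76 + 17 = 93, q_3 = 1*9 + 2 = 11.
  i=4: a_4=3, p_4 = 3*93 + 76 = 355, q_4 = 3*11 + 9 = 42.
q_4 = 42 > 29, so the last convergent with denominator <= 29 is p_3/q_3 = 93/11.
The closest fraction with denominator <= 29 is either p_3/q_3 or the intermediate fraction (k*p_3 + p_2)/(k*q_3 + q_2) with the largest k >= 1 whose denominator stays <= 29; these approach x as k grows, and every other convergent or intermediate fraction in range is farther away.
Largest k: floor((29 - q_2)/q_3) = floor((29 - 9)/11) = 1.
That gives (1*93 + 76)/(1*11 + 9) = 169/20.
Compare the errors: |x - 93/11| = |355*11 - 93*42|/(42*11) = 1/462, and |x - 169/20| = |355*20 - 169*42|/(42*20) = 2/840.
Cross-multiplying, 1*840 = 840 < 924 = 2*462, so 1/462 is smaller: the convergent 93/11 is closer to x than 169/20.

93/11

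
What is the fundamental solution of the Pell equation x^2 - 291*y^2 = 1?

(x, y) = (290, 17)

First expand sqrt(291) as a continued fraction. With x_i = (sqrt(291) + m_i)/d_i and (m_0, d_0) = (0, 1): a_0 = floor(sqrt(291)) = 17, since 17^2 = 289 <= 291 < 324 = 18^2.
Iterate m_{i+1} = d_i*a_i - m_i, d_{i+1} = (291 - m_{i+1}^2)/d_i, a_{i+1} = floor((a_0 + m_{i+1})/d_{i+1}):
  m_1 = 1*17 - 0 = 17, d_1 = (291 - 17^2)/1 = 2/1 = 2, a_1 = floor((17 + 17)/2) = 17.
  m_2 = 2*17 - 17 = 17, d_2 = (291 - 17^2)/2 = 2/2 = 1, a_2 = floor((17 + 17)/1) = 34.
  m_3 = 1*34 - 17 = 17, d_3 = (291 - 17^2)/1 = 2/1 = 2: (m_3, d_3) = (m_1, d_1) = (17, 2), so from here the quotients repeat a_1, a_2; the period length is 2.
So sqrt(291) = [17; (17, 34)] with period length k = 2.
k is even, so the fundamental solution of x^2 - 291y^2 = 1 is (p_{k-1}, q_{k-1}) = (p_1, q_1); compute convergents through index 1.
Convergents (p_i = a_i*p_{i-1} + p_{i-2}, q_i = a_i*q_{i-1} + q_{i-2} with p_{-2}=0, p_{-1}=1, q_{-2}=1, q_{-1}=0):
  i=0: a_0=17, p_0 = 17*1 + 0 = 17, q_0 = 17*0 + 1 = 1.
  i=1: a_1=17, p_1 = 17*17 + 1 = 290, q_1 = 17*1 + 0 = 17.
Check: 290^2 - 291*17^2 = 84100 - 84099 = 1, so (x, y) = (290, 17) solves the equation, and by the theorem it is the least positive solution.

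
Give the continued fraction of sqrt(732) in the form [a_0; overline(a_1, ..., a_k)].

Write x_i = (sqrt(732) + m_i)/d_i with (m_0, d_0) = (0, 1). a_0 = floor(sqrt(732)) = 27, since 27^2 = 729 <= 732 < 784 = 28^2.
Iterate m_{i+1} = d_i*a_i - m_i, d_{i+1} = (732 - m_{i+1}^2)/d_i, a_{i+1} = floor((a_0 + m_{i+1})/d_{i+1}):
  m_1 = 1*27 - 0 = 27, d_1 = (732 - 27^2)/1 = 3/1 = 3, a_1 = floor((27 + 27)/3) = 18.
  m_2 = 3*18 - 27 = 27, d_2 = (732 - 27^2)/3 = 3/3 = 1, a_2 = floor((27 + 27)/1) = 54.
  m_3 = 1*54 - 27 = 27, d_3 = (732 - 27^2)/1 = 3/1 = 3: (m_3, d_3) = (m_1, d_1) = (27, 3), so from here the quotients repeat a_1, a_2; the period length is 2.
Hence the expansion of sqrt(732) is a_0 = 27 followed by the repeating block 18, 54 (period 2).

[27; overline(18, 54)]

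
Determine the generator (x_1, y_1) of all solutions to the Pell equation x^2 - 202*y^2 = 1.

First expand sqrt(202) as a continued fraction. With x_i = (sqrt(202) + m_i)/d_i and (m_0, d_0) = (0, 1): a_0 = floor(sqrt(202)) = 14, since 14^2 = 196 <= 202 < 225 = 15^2.
Iterate m_{i+1} = d_i*a_i - m_i, d_{i+1} = (202 - m_{i+1}^2)/d_i, a_{i+1} = floor((a_0 + m_{i+1})/d_{i+1}):
  m_1 = 1*14 - 0 = 14, d_1 = (202 - 14^2)/1 = 6/1 = 6, a_1 = floor((14 + 14)/6) = 4.
  m_2 = 6*4 - 14 = 10, d_2 = (202 - 10^2)/6 = 102/6 = 17, a_2 = floor((14 + 10)/17) = 1.
  m_3 = 17*1 - 10 = 7, d_3 = (202 - 7^2)/17 = 153/17 = 9, a_3 = floor((14 + 7)/9) = 2.
  m_4 = 9*2 - 7 = 11, d_4 = (202 - 11^2)/9 = 81/9 = 9, a_4 = floor((14 + 11)/9) = 2.
  m_5 = 9*2 - 11 = 7, d_5 = (202 - 7^2)/9 = 153/9 = 17, a_5 = floor((14 + 7)/17) = 1.
  m_6 = 17*1 - 7 = 10, d_6 = (202 - 10^2)/17 = 102/17 = 6, a_6 = floor((14 + 10)/6) = 4.
  m_7 = 6*4 - 10 = 14, d_7 = (202 - 14^2)/6 = 6/6 = 1, a_7 = floor((14 + 14)/1) = 28.
  m_8 = 1*28 - 14 = 14, d_8 = (202 - 14^2)/1 = 6/1 = 6: (m_8, d_8) = (m_1, d_1) = (14, 6), so from here the quotients repeat a_1, ..., a_7; the period length is 7.
So sqrt(202) = [14; (4, 1, 2, 2, 1, 4, 28)] with period length k = 7.
k is odd, so (p_{k-1}, q_{k-1}) only solves x^2 - 202y^2 = -1 and the fundamental solution of x^2 - 202y^2 = 1 is (p_{2k-1}, q_{2k-1}) = (p_13, q_13); compute convergents through index 13, running through the period twice.
Convergents (p_i = a_i*p_{i-1} + p_{i-2}, q_i = a_i*q_{i-1} + q_{i-2} with p_{-2}=0, p_{-1}=1, q_{-2}=1, q_{-1}=0):
  i=0: a_0=14, p_0 = 14*1 + 0 = 14, q_0 = 14*0 + 1 = 1.
  i=1: a_1=4, p_1 = 4*14 + 1 = 57, q_1 = 4*1 + 0 = 4.
  i=2: a_2=1, p_2 = 1*57 + 14 = 71, q_2 = 1*4 + 1 = 5.
  i=3: a_3=2, p_3 = 2*71 + 57 = 199, q_3 = 2*5 + 4 = 14.
  i=4: a_4=2, p_4 = 2*199 + 71 = 469, q_4 = 2*14 + 5 = 33.
  i=5: a_5=1, p_5 = 1*469 + 199 = 668, q_5 = 1*33 + 14 = 47.
  i=6: a_6=4, p_6 = 4*668 + 469 = 3141, q_6 = 4*47 + 33 = 221.
  i=7: a_7=28, p_7 = 28*3141 + 668 = 88616, q_7 = 28*221 + 47 = 6235.
  i=8: a_8=4, p_8 = 4*88616 + 3141 = 357605, q_8 = 4*6235 + 221 = 25161.
  i=9: a_9=1, p_9 = 1*357605 + 88616 = 446221, q_9 = 1*25161 + 6235 = 31396.
  i=10: a_10=2, p_10 = 2*446221 + 357605 = 1250047, q_10 = 2*31396 + 25161 = 87953.
  i=11: a_11=2, p_11 = 2*1250047 + 446221 = 2946315, q_11 = 2*87953 + 31396 = 207302.
  i=12: a_12=1, p_12 = 1*2946315 + 1250047 = 4196362, q_12 = 1*207302 + 87953 = 295255.
  i=13: a_13=4, p_13 = 4*4196362 + 2946315 = 19731763, q_13 = 4*295255 + 207302 = 1388322.
Indeed p_6^2 - 202*q_6^2 = 9865881 - 9865882 = -1, not +1.
Check: 19731763^2 - 202*1388322^2 = 389342471088169 - 389342471088168 = 1, so (x, y) = (19731763, 1388322) solves the equation, and by the theorem it is the least positive solution.

(x, y) = (19731763, 1388322)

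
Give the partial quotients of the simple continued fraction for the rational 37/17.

[2; 5, 1, 2]

Run the Euclidean algorithm on 37 and 17; the successive quotients are the partial quotients a_0, a_1, ... (each step inverts the fractional part left over by the previous one):
  37 = 2*17 + 3, so a_0 = 2.
  17 = 5*3 + 2, so a_1 = 5.
  3 = 1*2 + 1, so a_2 = 1.
  2 = 2*1 + 0, so a_3 = 2.
The remainder reaches 0 after 4 divisions, so the expansion has 4 partial quotients, read off in order.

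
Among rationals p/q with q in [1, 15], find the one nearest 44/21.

Expand x = 44/21 as a continued fraction with the Euclidean algorithm:
  44 = 2*21 + 2, so a_0 = 2.
  21 = 10*2 + 1, so a_1 = 10.
  2 = 2*1 + 0, so a_2 = 2.
so x = [2; 10, 2].
Convergents (p_i = a_i*p_{i-1} + p_{i-2}, q_i = a_i*q_{i-1} + q_{i-2} with p_{-2}=0, p_{-1}=1, q_{-2}=1, q_{-1}=0), until the denominator exceeds 15:
  i=0: a_0=2, p_0 = 2*1 + 0 = 2, q_0 = 2*0 + 1 = 1.
  i=1: a_1=10, p_1 = 10*2 + 1 = 21, q_1 = 10*1 + 0 = 10.
  i=2: a_2=2, p_2 = 2*21 + 2 = 44, q_2 = 2*10 + 1 = 21.
q_2 = 21 > 15, so the last convergent with denominator <= 15 is p_1/q_1 = 21/10.
The closest fraction with denominator <= 15 is either p_1/q_1 or the intermediate fraction (k*p_1 + p_0)/(k*q_1 + q_0) with the largest k >= 1 whose denominator stays <= 15; these approach x as k grows, and every other convergent or intermediate fraction in range is farther away.
Largest k: floor((15 - q_0)/q_1) = floor((15 - 1)/10) = 1.
That gives (1*21 + 2)/(1*10 + 1) = 23/11.
Compare the errors: |x - 21/10| = |44*10 - 21*21|/(21*10) = 1/210, and |x - 23/11| = |44*11 - 23*21|/(21*11) = 1/231.
Cross-multiplying, 1*210 = 210 < 231 = 1*231, so 1/231 is smaller: the intermediate fraction 23/11 is closer to x than 21/10.

23/11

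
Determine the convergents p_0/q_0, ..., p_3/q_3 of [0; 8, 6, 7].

0/1, 1/8, 6/49, 43/351

Using the convergent recurrence p_i = a_i*p_{i-1} + p_{i-2}, q_i = a_i*q_{i-1} + q_{i-2} with p_{-2}=0, p_{-1}=1, q_{-2}=1, q_{-1}=0:
  i=0: a_0=0, p_0 = 0*1 + 0 = 0, q_0 = 0*0 + 1 = 1.
  i=1: a_1=8, p_1 = 8*0 + 1 = 1, q_1 = 8*1 + 0 = 8.
  i=2: a_2=6, p_2 = 6*1 + 0 = 6, q_2 = 6*8 + 1 = 49.
  i=3: a_3=7, p_3 = 7*6 + 1 = 43, q_3 = 7*49 + 8 = 351.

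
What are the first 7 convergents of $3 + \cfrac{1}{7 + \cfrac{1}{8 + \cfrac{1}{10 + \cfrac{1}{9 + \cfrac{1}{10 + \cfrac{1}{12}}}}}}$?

3/1, 22/7, 179/57, 1812/577, 16487/5250, 166682/53077, 2016671/642174

Using the convergent recurrence p_i = a_i*p_{i-1} + p_{i-2}, q_i = a_i*q_{i-1} + q_{i-2} with p_{-2}=0, p_{-1}=1, q_{-2}=1, q_{-1}=0:
  i=0: a_0=3, p_0 = 3*1 + 0 = 3, q_0 = 3*0 + 1 = 1.
  i=1: a_1=7, p_1 = 7*3 + 1 = 22, q_1 = 7*1 + 0 = 7.
  i=2: a_2=8, p_2 = 8*22 + 3 = 179, q_2 = 8*7 + 1 = 57.
  i=3: a_3=10, p_3 = 10*179 + 22 = 1812, q_3 = 10*57 + 7 = 577.
  i=4: a_4=9, p_4 = 9*1812 + 179 = 16487, q_4 = 9*577 + 57 = 5250.
  i=5: a_5=10, p_5 = 10*16487 + 1812 = 166682, q_5 = 10*5250 + 577 = 53077.
  i=6: a_6=12, p_6 = 12*166682 + 16487 = 2016671, q_6 = 12*53077 + 5250 = 642174.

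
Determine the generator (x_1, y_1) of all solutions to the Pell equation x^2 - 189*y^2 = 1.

(x, y) = (55, 4)

First expand sqrt(189) as a continued fraction. With x_i = (sqrt(189) + m_i)/d_i and (m_0, d_0) = (0, 1): a_0 = floor(sqrt(189)) = 13, since 13^2 = 169 <= 189 < 196 = 14^2.
Iterate m_{i+1} = d_i*a_i - m_i, d_{i+1} = (189 - m_{i+1}^2)/d_i, a_{i+1} = floor((a_0 + m_{i+1})/d_{i+1}):
  m_1 = 1*13 - 0 = 13, d_1 = (189 - 13^2)/1 = 20/1 = 20, a_1 = floor((13 + 13)/20) = 1.
  m_2 = 20*1 - 13 = 7, d_2 = (189 - 7^2)/20 = 140/20 = 7, a_2 = floor((13 + 7)/7) = 2.
  m_3 = 7*2 - 7 = 7, d_3 = (189 - 7^2)/7 = 140/7 = 20, a_3 = floor((13 + 7)/20) = 1.
  m_4 = 20*1 - 7 = 13, d_4 = (189 - 13^2)/20 = 20/20 = 1, a_4 = floor((13 + 13)/1) = 26.
  m_5 = 1*26 - 13 = 13, d_5 = (189 - 13^2)/1 = 20/1 = 20: (m_5, d_5) = (m_1, d_1) = (13, 20), so from here the quotients repeat a_1, ..., a_4; the period length is 4.
So sqrt(189) = [13; (1, 2, 1, 26)] with period length k = 4.
k is even, so the fundamental solution of x^2 - 189y^2 = 1 is (p_{k-1}, q_{k-1}) = (p_3, q_3); compute convergents through index 3.
Convergents (p_i = a_i*p_{i-1} + p_{i-2}, q_i = a_i*q_{i-1} + q_{i-2} with p_{-2}=0, p_{-1}=1, q_{-2}=1, q_{-1}=0):
  i=0: a_0=13, p_0 = 13*1 + 0 = 13, q_0 = 13*0 + 1 = 1.
  i=1: a_1=1, p_1 = 1*13 + 1 = 14, q_1 = 1*1 + 0 = 1.
  i=2: a_2=2, p_2 = 2*14 + 13 = 41, q_2 = 2*1 + 1 = 3.
  i=3: a_3=1, p_3 = 1*41 + 14 = 55, q_3 = 1*3 + 1 = 4.
Check: 55^2 - 189*4^2 = 3025 - 3024 = 1, so (x, y) = (55, 4) solves the equation, and by the theorem it is the least positive solution.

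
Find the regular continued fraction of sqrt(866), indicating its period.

[29; (2, 2, 1, 28, 1, 2, 2, 58)]

Write x_i = (sqrt(866) + m_i)/d_i with (m_0, d_0) = (0, 1). a_0 = floor(sqrt(866)) = 29, since 29^2 = 841 <= 866 < 900 = 30^2.
Iterate m_{i+1} = d_i*a_i - m_i, d_{i+1} = (866 - m_{i+1}^2)/d_i, a_{i+1} = floor((a_0 + m_{i+1})/d_{i+1}):
  m_1 = 1*29 - 0 = 29, d_1 = (866 - 29^2)/1 = 25/1 = 25, a_1 = floor((29 + 29)/25) = 2.
  m_2 = 25*2 - 29 = 21, d_2 = (866 - 21^2)/25 = 425/25 = 17, a_2 = floor((29 + 21)/17) = 2.
  m_3 = 17*2 - 21 = 13, d_3 = (866 - 13^2)/17 = 697/17 = 41, a_3 = floor((29 + 13)/41) = 1.
  m_4 = 41*1 - 13 = 28, d_4 = (866 - 28^2)/41 = 82/41 = 2, a_4 = floor((29 + 28)/2) = 28.
  m_5 = 2*28 - 28 = 28, d_5 = (866 - 28^2)/2 = 82/2 = 41, a_5 = floor((29 + 28)/41) = 1.
  m_6 = 41*1 - 28 = 13, d_6 = (866 - 13^2)/41 = 697/41 = 17, a_6 = floor((29 + 13)/17) = 2.
  m_7 = 17*2 - 13 = 21, d_7 = (866 - 21^2)/17 = 425/17 = 25, a_7 = floor((29 + 21)/25) = 2.
  m_8 = 25*2 - 21 = 29, d_8 = (866 - 29^2)/25 = 25/25 = 1, a_8 = floor((29 + 29)/1) = 58.
  m_9 = 1*58 - 29 = 29, d_9 = (866 - 29^2)/1 = 25/1 = 25: (m_9, d_9) = (m_1, d_1) = (29, 25), so from here the quotients repeat a_1, ..., a_8; the period length is 8.
Hence the expansion of sqrt(866) is a_0 = 29 followed by the repeating block 2, 2, 1, 28, 1, 2, 2, 58 (period 8).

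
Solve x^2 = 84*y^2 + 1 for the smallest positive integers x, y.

First expand sqrt(84) as a continued fraction. With x_i = (sqrt(84) + m_i)/d_i and (m_0, d_0) = (0, 1): a_0 = floor(sqrt(84)) = 9, since 9^2 = 81 <= 84 < 100 = 10^2.
Iterate m_{i+1} = d_i*a_i - m_i, d_{i+1} = (84 - m_{i+1}^2)/d_i, a_{i+1} = floor((a_0 + m_{i+1})/d_{i+1}):
  m_1 = 1*9 - 0 = 9, d_1 = (84 - 9^2)/1 = 3/1 = 3, a_1 = floor((9 + 9)/3) = 6.
  m_2 = 3*6 - 9 = 9, d_2 = (84 - 9^2)/3 = 3/3 = 1, a_2 = floor((9 + 9)/1) = 18.
  m_3 = 1*18 - 9 = 9, d_3 = (84 - 9^2)/1 = 3/1 = 3: (m_3, d_3) = (m_1, d_1) = (9, 3), so from here the quotients repeat a_1, a_2; the period length is 2.
So sqrt(84) = [9; (6, 18)] with period length k = 2.
k is even, so the fundamental solution of x^2 - 84y^2 = 1 is (p_{k-1}, q_{k-1}) = (p_1, q_1); compute convergents through index 1.
Convergents (p_i = a_i*p_{i-1} + p_{i-2}, q_i = a_i*q_{i-1} + q_{i-2} with p_{-2}=0, p_{-1}=1, q_{-2}=1, q_{-1}=0):
  i=0: a_0=9, p_0 = 9*1 + 0 = 9, q_0 = 9*0 + 1 = 1.
  i=1: a_1=6, p_1 = 6*9 + 1 = 55, q_1 = 6*1 + 0 = 6.
Check: 55^2 - 84*6^2 = 3025 - 3024 = 1, so (x, y) = (55, 6) solves the equation, and by the theorem it is the least positive solution.

(x, y) = (55, 6)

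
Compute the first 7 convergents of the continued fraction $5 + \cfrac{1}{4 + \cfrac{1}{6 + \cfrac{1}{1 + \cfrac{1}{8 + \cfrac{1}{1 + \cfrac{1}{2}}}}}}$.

Using the convergent recurrence p_i = a_i*p_{i-1} + p_{i-2}, q_i = a_i*q_{i-1} + q_{i-2} with p_{-2}=0, p_{-1}=1, q_{-2}=1, q_{-1}=0:
  i=0: a_0=5, p_0 = 5*1 + 0 = 5, q_0 = 5*0 + 1 = 1.
  i=1: a_1=4, p_1 = 4*5 + 1 = 21, q_1 = 4*1 + 0 = 4.
  i=2: a_2=6, p_2 = 6*21 + 5 = 131, q_2 = 6*4 + 1 = 25.
  i=3: a_3=1, p_3 = 1*131 + 21 = 152, q_3 = 1*25 + 4 = 29.
  i=4: a_4=8, p_4 = 8*152 + 131 = 1347, q_4 = 8*29 + 25 = 257.
  i=5: a_5=1, p_5 = 1*1347 + 152 = 1499, q_5 = 1*257 + 29 = 286.
  i=6: a_6=2, p_6 = 2*1499 + 1347 = 4345, q_6 = 2*286 + 257 = 829.

5/1, 21/4, 131/25, 152/29, 1347/257, 1499/286, 4345/829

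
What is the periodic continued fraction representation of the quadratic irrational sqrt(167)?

[12; (1, 11, 1, 24)]

Write x_i = (sqrt(167) + m_i)/d_i with (m_0, d_0) = (0, 1). a_0 = floor(sqrt(167)) = 12, since 12^2 = 144 <= 167 < 169 = 13^2.
Iterate m_{i+1} = d_i*a_i - m_i, d_{i+1} = (167 - m_{i+1}^2)/d_i, a_{i+1} = floor((a_0 + m_{i+1})/d_{i+1}):
  m_1 = 1*12 - 0 = 12, d_1 = (167 - 12^2)/1 = 23/1 = 23, a_1 = floor((12 + 12)/23) = 1.
  m_2 = 23*1 - 12 = 11, d_2 = (167 - 11^2)/23 = 46/23 = 2, a_2 = floor((12 + 11)/2) = 11.
  m_3 = 2*11 - 11 = 11, d_3 = (167 - 11^2)/2 = 46/2 = 23, a_3 = floor((12 + 11)/23) = 1.
  m_4 = 23*1 - 11 = 12, d_4 = (167 - 12^2)/23 = 23/23 = 1, a_4 = floor((12 + 12)/1) = 24.
  m_5 = 1*24 - 12 = 12, d_5 = (167 - 12^2)/1 = 23/1 = 23: (m_5, d_5) = (m_1, d_1) = (12, 23), so from here the quotients repeat a_1, ..., a_4; the period length is 4.
Hence the expansion of sqrt(167) is a_0 = 12 followed by the repeating block 1, 11, 1, 24 (period 4).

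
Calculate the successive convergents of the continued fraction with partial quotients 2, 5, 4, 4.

Using the convergent recurrence p_i = a_i*p_{i-1} + p_{i-2}, q_i = a_i*q_{i-1} + q_{i-2} with p_{-2}=0, p_{-1}=1, q_{-2}=1, q_{-1}=0:
  i=0: a_0=2, p_0 = 2*1 + 0 = 2, q_0 = 2*0 + 1 = 1.
  i=1: a_1=5, p_1 = 5*2 + 1 = 11, q_1 = 5*1 + 0 = 5.
  i=2: a_2=4, p_2 = 4*11 + 2 = 46, q_2 = 4*5 + 1 = 21.
  i=3: a_3=4, p_3 = 4*46 + 11 = 195, q_3 = 4*21 + 5 = 89.

2/1, 11/5, 46/21, 195/89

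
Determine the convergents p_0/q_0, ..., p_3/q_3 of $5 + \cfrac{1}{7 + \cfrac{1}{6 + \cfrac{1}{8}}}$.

5/1, 36/7, 221/43, 1804/351

Using the convergent recurrence p_i = a_i*p_{i-1} + p_{i-2}, q_i = a_i*q_{i-1} + q_{i-2} with p_{-2}=0, p_{-1}=1, q_{-2}=1, q_{-1}=0:
  i=0: a_0=5, p_0 = 5*1 + 0 = 5, q_0 = 5*0 + 1 = 1.
  i=1: a_1=7, p_1 = 7*5 + 1 = 36, q_1 = 7*1 + 0 = 7.
  i=2: a_2=6, p_2 = 6*36 + 5 = 221, q_2 = 6*7 + 1 = 43.
  i=3: a_3=8, p_3 = 8*221 + 36 = 1804, q_3 = 8*43 + 7 = 351.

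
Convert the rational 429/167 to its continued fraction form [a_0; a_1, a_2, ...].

[2; 1, 1, 3, 7, 1, 2]

Run the Euclidean algorithm on 429 and 167; the successive quotients are the partial quotients a_0, a_1, ... (each step inverts the fractional part left over by the previous one):
  429 = 2*167 + 95, so a_0 = 2.
  167 = 1*95 + 72, so a_1 = 1.
  95 = 1*72 + 23, so a_2 = 1.
  72 = 3*23 + 3, so a_3 = 3.
  23 = 7*3 + 2, so a_4 = 7.
  3 = 1*2 + 1, so a_5 = 1.
  2 = 2*1 + 0, so a_6 = 2.
The remainder reaches 0 after 7 divisions, so the expansion has 7 partial quotients, read off in order.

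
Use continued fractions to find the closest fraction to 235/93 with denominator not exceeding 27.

48/19

Expand x = 235/93 as a continued fraction with the Euclidean algorithm:
  235 = 2*93 + 49, so a_0 = 2.
  93 = 1*49 + 44, so a_1 = 1.
  49 = 1*44 + 5, so a_2 = 1.
  44 = 8*5 + 4, so a_3 = 8.
  5 = 1*4 + 1, so a_4 = 1.
  4 = 4*1 + 0, so a_5 = 4.
so x = [2; 1, 1, 8, 1, 4].
Convergents (p_i = a_i*p_{i-1} + p_{i-2}, q_i = a_i*q_{i-1} + q_{i-2} with p_{-2}=0, p_{-1}=1, q_{-2}=1, q_{-1}=0), until the denominator exceeds 27:
  i=0: a_0=2, p_0 = 2*1 + 0 = 2, q_0 = 2*0 + 1 = 1.
  i=1: a_1=1, p_1 = 1*2 + 1 = 3, q_1 = 1*1 + 0 = 1.
  i=2: a_2=1, p_2 = 1*3 + 2 = 5, q_2 = 1*1 + 1 = 2.
  i=3: a_3=8, p_3 = 8*5 + 3 = 43, q_3 = 8*2 + 1 = 17.
  i=4: a_4=1, p_4 = 1*43 + 5 = 48, q_4 = 1*17 + 2 = 19.
  i=5: a_5=4, p_5 = 4*48 + 43 = 235, q_5 = 4*19 + 17 = 93.
q_5 = 93 > 27, so the last convergent with denominator <= 27 is p_4/q_4 = 48/19.
The closest fraction with denominator <= 27 is either p_4/q_4 or the intermediate fraction (k*p_4 + p_3)/(k*q_4 + q_3) with the largest k >= 1 whose denominator stays <= 27; these approach x as k grows, and every other convergent or intermediate fraction in range is farther away.
Largest k: floor((27 - q_3)/q_4) = floor((27 - 17)/19) = 0.
Since k = 0, no intermediate fraction beyond p_4/q_4 has denominator <= 27, so the convergent 48/19 is the closest (its error is |235*19 - 48*93|/(93*19) = 1/1767).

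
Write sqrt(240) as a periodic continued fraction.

Write x_i = (sqrt(240) + m_i)/d_i with (m_0, d_0) = (0, 1). a_0 = floor(sqrt(240)) = 15, since 15^2 = 225 <= 240 < 256 = 16^2.
Iterate m_{i+1} = d_i*a_i - m_i, d_{i+1} = (240 - m_{i+1}^2)/d_i, a_{i+1} = floor((a_0 + m_{i+1})/d_{i+1}):
  m_1 = 1*15 - 0 = 15, d_1 = (240 - 15^2)/1 = 15/1 = 15, a_1 = floor((15 + 15)/15) = 2.
  m_2 = 15*2 - 15 = 15, d_2 = (240 - 15^2)/15 = 15/15 = 1, a_2 = floor((15 + 15)/1) = 30.
  m_3 = 1*30 - 15 = 15, d_3 = (240 - 15^2)/1 = 15/1 = 15: (m_3, d_3) = (m_1, d_1) = (15, 15), so from here the quotients repeat a_1, a_2; the period length is 2.
Hence the expansion of sqrt(240) is a_0 = 15 followed by the repeating block 2, 30 (period 2).

[15; (2, 30)]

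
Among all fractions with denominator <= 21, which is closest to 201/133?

Expand x = 201/133 as a continued fraction with the Euclidean algorithm:
  201 = 1*133 + 68, so a_0 = 1.
  133 = 1*68 + 65, so a_1 = 1.
  68 = 1*65 + 3, so a_2 = 1.
  65 = 21*3 + 2, so a_3 = 21.
  3 = 1*2 + 1, so a_4 = 1.
  2 = 2*1 + 0, so a_5 = 2.
so x = [1; 1, 1, 21, 1, 2].
Convergents (p_i = a_i*p_{i-1} + p_{i-2}, q_i = a_i*q_{i-1} + q_{i-2} with p_{-2}=0, p_{-1}=1, q_{-2}=1, q_{-1}=0), until the denominator exceeds 21:
  i=0: a_0=1, p_0 = 1*1 + 0 = 1, q_0 = 1*0 + 1 = 1.
  i=1: a_1=1, p_1 = 1*1 + 1 = 2, q_1 = 1*1 + 0 = 1.
  i=2: a_2=1, p_2 = 1*2 + 1 = 3, q_2 = 1*1 + 1 = 2.
  i=3: a_3=21, p_3 = 21*3 + 2 = 65, q_3 = 21*2 + 1 = 43.
q_3 = 43 > 21, so the last convergent with denominator <= 21 is p_2/q_2 = 3/2.
The closest fraction with denominator <= 21 is either p_2/q_2 or the intermediate fraction (k*p_2 + p_1)/(k*q_2 + q_1) with the largest k >= 1 whose denominator stays <= 21; these approach x as k grows, and every other convergent or intermediate fraction in range is farther away.
Largest k: floor((21 - q_1)/q_2) = floor((21 - 1)/2) = 10.
That gives (10*3 + 2)/(10*2 + 1) = 32/21.
Compare the errors: |x - 3/2| = |201*2 - 3*133|/(133*2) = 3/266, and |x - 32/21| = |201*21 - 32*133|/(133*21) = 35/2793.
Cross-multiplying, 3*2793 = 8379 < 9310 = 35*266, so 3/266 is smaller: the convergent 3/2 is closer to x than 32/21.

3/2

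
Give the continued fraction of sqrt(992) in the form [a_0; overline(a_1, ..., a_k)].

[31; overline(2, 62)]

Write x_i = (sqrt(992) + m_i)/d_i with (m_0, d_0) = (0, 1). a_0 = floor(sqrt(992)) = 31, since 31^2 = 961 <= 992 < 1024 = 32^2.
Iterate m_{i+1} = d_i*a_i - m_i, d_{i+1} = (992 - m_{i+1}^2)/d_i, a_{i+1} = floor((a_0 + m_{i+1})/d_{i+1}):
  m_1 = 1*31 - 0 = 31, d_1 = (992 - 31^2)/1 = 31/1 = 31, a_1 = floor((31 + 31)/31) = 2.
  m_2 = 31*2 - 31 = 31, d_2 = (992 - 31^2)/31 = 31/31 = 1, a_2 = floor((31 + 31)/1) = 62.
  m_3 = 1*62 - 31 = 31, d_3 = (992 - 31^2)/1 = 31/1 = 31: (m_3, d_3) = (m_1, d_1) = (31, 31), so from here the quotients repeat a_1, a_2; the period length is 2.
Hence the expansion of sqrt(992) is a_0 = 31 followed by the repeating block 2, 62 (period 2).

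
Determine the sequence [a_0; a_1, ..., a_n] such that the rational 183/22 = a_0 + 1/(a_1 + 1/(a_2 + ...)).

[8; 3, 7]

Run the Euclidean algorithm on 183 and 22; the successive quotients are the partial quotients a_0, a_1, ... (each step inverts the fractional part left over by the previous one):
  183 = 8*22 + 7, so a_0 = 8.
  22 = 3*7 + 1, so a_1 = 3.
  7 = 7*1 + 0, so a_2 = 7.
The remainder reaches 0 after 3 divisions, so the expansion has 3 partial quotients, read off in order.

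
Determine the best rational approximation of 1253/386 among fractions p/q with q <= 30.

13/4

Expand x = 1253/386 as a continued fraction with the Euclidean algorithm:
  1253 = 3*386 + 95, so a_0 = 3.
  386 = 4*95 + 6, so a_1 = 4.
  95 = 15*6 + 5, so a_2 = 15.
  6 = 1*5 + 1, so a_3 = 1.
  5 = 5*1 + 0, so a_4 = 5.
so x = [3; 4, 15, 1, 5].
Convergents (p_i = a_i*p_{i-1} + p_{i-2}, q_i = a_i*q_{i-1} + q_{i-2} with p_{-2}=0, p_{-1}=1, q_{-2}=1, q_{-1}=0), until the denominator exceeds 30:
  i=0: a_0=3, p_0 = 3*1 + 0 = 3, q_0 = 3*0 + 1 = 1.
  i=1: a_1=4, p_1 = 4*3 + 1 = 13, q_1 = 4*1 + 0 = 4.
  i=2: a_2=15, p_2 = 15*13 + 3 = 198, q_2 = 15*4 + 1 = 61.
q_2 = 61 > 30, so the last convergent with denominator <= 30 is p_1/q_1 = 13/4.
The closest fraction with denominator <= 30 is either p_1/q_1 or the intermediate fraction (k*p_1 + p_0)/(k*q_1 + q_0) with the largest k >= 1 whose denominator stays <= 30; these approach x as k grows, and every other convergent or intermediate fraction in range is farther away.
Largest k: floor((30 - q_0)/q_1) = floor((30 - 1)/4) = 7.
That gives (7*13 + 3)/(7*4 + 1) = 94/29.
Compare the errors: |x - 13/4| = |1253*4 - 13*386|/(386*4) = 6/1544, and |x - 94/29| = |1253*29 - 94*386|/(386*29) = 53/11194.
Cross-multiplying, 6*11194 = 67164 < 81832 = 53*1544, so 6/1544 is smaller: the convergent 13/4 is closer to x than 94/29.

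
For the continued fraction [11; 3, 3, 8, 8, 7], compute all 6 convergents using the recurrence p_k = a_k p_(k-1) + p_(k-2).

11/1, 34/3, 113/10, 938/83, 7617/674, 54257/4801

Using the convergent recurrence p_i = a_i*p_{i-1} + p_{i-2}, q_i = a_i*q_{i-1} + q_{i-2} with p_{-2}=0, p_{-1}=1, q_{-2}=1, q_{-1}=0:
  i=0: a_0=11, p_0 = 11*1 + 0 = 11, q_0 = 11*0 + 1 = 1.
  i=1: a_1=3, p_1 = 3*11 + 1 = 34, q_1 = 3*1 + 0 = 3.
  i=2: a_2=3, p_2 = 3*34 + 11 = 113, q_2 = 3*3 + 1 = 10.
  i=3: a_3=8, p_3 = 8*113 + 34 = 938, q_3 = 8*10 + 3 = 83.
  i=4: a_4=8, p_4 = 8*938 + 113 = 7617, q_4 = 8*83 + 10 = 674.
  i=5: a_5=7, p_5 = 7*7617 + 938 = 54257, q_5 = 7*674 + 83 = 4801.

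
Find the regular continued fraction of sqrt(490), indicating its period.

Write x_i = (sqrt(490) + m_i)/d_i with (m_0, d_0) = (0, 1). a_0 = floor(sqrt(490)) = 22, since 22^2 = 484 <= 490 < 529 = 23^2.
Iterate m_{i+1} = d_i*a_i - m_i, d_{i+1} = (490 - m_{i+1}^2)/d_i, a_{i+1} = floor((a_0 + m_{i+1})/d_{i+1}):
  m_1 = 1*22 - 0 = 22, d_1 = (490 - 22^2)/1 = 6/1 = 6, a_1 = floor((22 + 22)/6) = 7.
  m_2 = 6*7 - 22 = 20, d_2 = (490 - 20^2)/6 = 90/6 = 15, a_2 = floor((22 + 20)/15) = 2.
  m_3 = 15*2 - 20 = 10, d_3 = (490 - 10^2)/15 = 390/15 = 26, a_3 = floor((22 + 10)/26) = 1.
  m_4 = 26*1 - 10 = 16, d_4 = (490 - 16^2)/26 = 234/26 = 9, a_4 = floor((22 + 16)/9) = 4.
  m_5 = 9*4 - 16 = 20, d_5 = (490 - 20^2)/9 = 90/9 = 10, a_5 = floor((22 + 20)/10) = 4.
  m_6 = 10*4 - 20 = 20, d_6 = (490 - 20^2)/10 = 90/10 = 9, a_6 = floor((22 + 20)/9) = 4.
  m_7 = 9*4 - 20 = 16, d_7 = (490 - 16^2)/9 = 234/9 = 26, a_7 = floor((22 + 16)/26) = 1.
  m_8 = 26*1 - 16 = 10, d_8 = (490 - 10^2)/26 = 390/26 = 15, a_8 = floor((22 + 10)/15) = 2.
  m_9 = 15*2 - 10 = 20, d_9 = (490 - 20^2)/15 = 90/15 = 6, a_9 = floor((22 + 20)/6) = 7.
  m_10 = 6*7 - 20 = 22, d_10 = (490 - 22^2)/6 = 6/6 = 1, a_10 = floor((22 + 22)/1) = 44.
  m_11 = 1*44 - 22 = 22, d_11 = (490 - 22^2)/1 = 6/1 = 6: (m_11, d_11) = (m_1, d_1) = (22, 6), so from here the quotients repeat a_1, ..., a_10; the period length is 10.
Hence the expansion of sqrt(490) is a_0 = 22 followed by the repeating block 7, 2, 1, 4, 4, 4, 1, 2, 7, 44 (period 10).

[22; (7, 2, 1, 4, 4, 4, 1, 2, 7, 44)]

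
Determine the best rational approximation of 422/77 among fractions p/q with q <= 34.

Expand x = 422/77 as a continued fraction with the Euclidean algorithm:
  422 = 5*77 + 37, so a_0 = 5.
  77 = 2*37 + 3, so a_1 = 2.
  37 = 12*3 + 1, so a_2 = 12.
  3 = 3*1 + 0, so a_3 = 3.
so x = [5; 2, 12, 3].
Convergents (p_i = a_i*p_{i-1} + p_{i-2}, q_i = a_i*q_{i-1} + q_{i-2} with p_{-2}=0, p_{-1}=1, q_{-2}=1, q_{-1}=0), until the denominator exceeds 34:
  i=0: a_0=5, p_0 = 5*1 + 0 = 5, q_0 = 5*0 + 1 = 1.
  i=1: a_1=2, p_1 = 2*5 + 1 = 11, q_1 = 2*1 + 0 = 2.
  i=2: a_2=12, p_2 = 12*11 + 5 = 137, q_2 = 12*2 + 1 = 25.
  i=3: a_3=3, p_3 = 3*137 + 11 = 422, q_3 = 3*25 + 2 = 77.
q_3 = 77 > 34, so the last convergent with denominator <= 34 is p_2/q_2 = 137/25.
The closest fraction with denominator <= 34 is either p_2/q_2 or the intermediate fraction (k*p_2 + p_1)/(k*q_2 + q_1) with the largest k >= 1 whose denominator stays <= 34; these approach x as k grows, and every other convergent or intermediate fraction in range is farther away.
Largest k: floor((34 - q_1)/q_2) = floor((34 - 2)/25) = 1.
That gives (1*137 + 11)/(1*25 + 2) = 148/27.
Compare the errors: |x - 137/25| = |422*25 - 137*77|/(77*25) = 1/1925, and |x - 148/27| = |422*27 - 148*77|/(77*27) = 2/2079.
Cross-multiplying, 1*2079 = 2079 < 3850 = 2*1925, so 1/1925 is smaller: the convergent 137/25 is closer to x than 148/27.

137/25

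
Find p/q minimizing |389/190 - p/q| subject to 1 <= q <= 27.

43/21

Expand x = 389/190 as a continued fraction with the Euclidean algorithm:
  389 = 2*190 + 9, so a_0 = 2.
  190 = 21*9 + 1, so a_1 = 21.
  9 = 9*1 + 0, so a_2 = 9.
so x = [2; 21, 9].
Convergents (p_i = a_i*p_{i-1} + p_{i-2}, q_i = a_i*q_{i-1} + q_{i-2} with p_{-2}=0, p_{-1}=1, q_{-2}=1, q_{-1}=0), until the denominator exceeds 27:
  i=0: a_0=2, p_0 = 2*1 + 0 = 2, q_0 = 2*0 + 1 = 1.
  i=1: a_1=21, p_1 = 21*2 + 1 = 43, q_1 = 21*1 + 0 = 21.
  i=2: a_2=9, p_2 = 9*43 + 2 = 389, q_2 = 9*21 + 1 = 190.
q_2 = 190 > 27, so the last convergent with denominator <= 27 is p_1/q_1 = 43/21.
The closest fraction with denominator <= 27 is either p_1/q_1 or the intermediate fraction (k*p_1 + p_0)/(k*q_1 + q_0) with the largest k >= 1 whose denominator stays <= 27; these approach x as k grows, and every other convergent or intermediate fraction in range is farther away.
Largest k: floor((27 - q_0)/q_1) = floor((27 - 1)/21) = 1.
That gives (1*43 + 2)/(1*21 + 1) = 45/22.
Compare the errors: |x - 43/21| = |389*21 - 43*190|/(190*21) = 1/3990, and |x - 45/22| = |389*22 - 45*190|/(190*22) = 8/4180.
Cross-multiplying, 1*4180 = 4180 < 31920 = 8*3990, so 1/3990 is smaller: the convergent 43/21 is closer to x than 45/22.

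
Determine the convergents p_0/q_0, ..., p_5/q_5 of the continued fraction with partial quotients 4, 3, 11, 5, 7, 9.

4/1, 13/3, 147/34, 748/173, 5383/1245, 49195/11378

Using the convergent recurrence p_i = a_i*p_{i-1} + p_{i-2}, q_i = a_i*q_{i-1} + q_{i-2} with p_{-2}=0, p_{-1}=1, q_{-2}=1, q_{-1}=0:
  i=0: a_0=4, p_0 = 4*1 + 0 = 4, q_0 = 4*0 + 1 = 1.
  i=1: a_1=3, p_1 = 3*4 + 1 = 13, q_1 = 3*1 + 0 = 3.
  i=2: a_2=11, p_2 = 11*13 + 4 = 147, q_2 = 11*3 + 1 = 34.
  i=3: a_3=5, p_3 = 5*147 + 13 = 748, q_3 = 5*34 + 3 = 173.
  i=4: a_4=7, p_4 = 7*748 + 147 = 5383, q_4 = 7*173 + 34 = 1245.
  i=5: a_5=9, p_5 = 9*5383 + 748 = 49195, q_5 = 9*1245 + 173 = 11378.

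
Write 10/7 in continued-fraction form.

Run the Euclidean algorithm on 10 and 7; the successive quotients are the partial quotients a_0, a_1, ... (each step inverts the fractional part left over by the previous one):
  10 = 1*7 + 3, so a_0 = 1.
  7 = 2*3 + 1, so a_1 = 2.
  3 = 3*1 + 0, so a_2 = 3.
The remainder reaches 0 after 3 divisions, so the expansion has 3 partial quotients, read off in order.

[1; 2, 3]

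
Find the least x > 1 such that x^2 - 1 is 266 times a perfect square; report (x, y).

(x, y) = (685, 42)

First expand sqrt(266) as a continued fraction. With x_i = (sqrt(266) + m_i)/d_i and (m_0, d_0) = (0, 1): a_0 = floor(sqrt(266)) = 16, since 16^2 = 256 <= 266 < 289 = 17^2.
Iterate m_{i+1} = d_i*a_i - m_i, d_{i+1} = (266 - m_{i+1}^2)/d_i, a_{i+1} = floor((a_0 + m_{i+1})/d_{i+1}):
  m_1 = 1*16 - 0 = 16, d_1 = (266 - 16^2)/1 = 10/1 = 10, a_1 = floor((16 + 16)/10) = 3.
  m_2 = 10*3 - 16 = 14, d_2 = (266 - 14^2)/10 = 70/10 = 7, a_2 = floor((16 + 14)/7) = 4.
  m_3 = 7*4 - 14 = 14, d_3 = (266 - 14^2)/7 = 70/7 = 10, a_3 = floor((16 + 14)/10) = 3.
  m_4 = 10*3 - 14 = 16, d_4 = (266 - 16^2)/10 = 10/10 = 1, a_4 = floor((16 + 16)/1) = 32.
  m_5 = 1*32 - 16 = 16, d_5 = (266 - 16^2)/1 = 10/1 = 10: (m_5, d_5) = (m_1, d_1) = (16, 10), so from here the quotients repeat a_1, ..., a_4; the period length is 4.
So sqrt(266) = [16; (3, 4, 3, 32)] with period length k = 4.
k is even, so the fundamental solution of x^2 - 266y^2 = 1 is (p_{k-1}, q_{k-1}) = (p_3, q_3); compute convergents through index 3.
Convergents (p_i = a_i*p_{i-1} + p_{i-2}, q_i = a_i*q_{i-1} + q_{i-2} with p_{-2}=0, p_{-1}=1, q_{-2}=1, q_{-1}=0):
  i=0: a_0=16, p_0 = 16*1 + 0 = 16, q_0 = 16*0 + 1 = 1.
  i=1: a_1=3, p_1 = 3*16 + 1 = 49, q_1 = 3*1 + 0 = 3.
  i=2: a_2=4, p_2 = 4*49 + 16 = 212, q_2 = 4*3 + 1 = 13.
  i=3: a_3=3, p_3 = 3*212 + 49 = 685, q_3 = 3*13 + 3 = 42.
Check: 685^2 - 266*42^2 = 469225 - 469224 = 1, so (x, y) = (685, 42) solves the equation, and by the theorem it is the least positive solution.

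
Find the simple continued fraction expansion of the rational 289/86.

Run the Euclidean algorithm on 289 and 86; the successive quotients are the partial quotients a_0, a_1, ... (each step inverts the fractional part left over by the previous one):
  289 = 3*86 + 31, so a_0 = 3.
  86 = 2*31 + 24, so a_1 = 2.
  31 = 1*24 + 7, so a_2 = 1.
  24 = 3*7 + 3, so a_3 = 3.
  7 = 2*3 + 1, so a_4 = 2.
  3 = 3*1 + 0, so a_5 = 3.
The remainder reaches 0 after 6 divisions, so the expansion has 6 partial quotients, read off in order.

[3; 2, 1, 3, 2, 3]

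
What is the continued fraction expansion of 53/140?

[0; 2, 1, 1, 1, 3, 1, 3]

Run the Euclidean algorithm on 53 and 140; the successive quotients are the partial quotients a_0, a_1, ... (each step inverts the fractional part left over by the previous one):
  53 = 0*140 + 53, so a_0 = 0.
  140 = 2*53 + 34, so a_1 = 2.
  53 = 1*34 + 19, so a_2 = 1.
  34 = 1*19 + 15, so a_3 = 1.
  19 = 1*15 + 4, so a_4 = 1.
  15 = 3*4 + 3, so a_5 = 3.
  4 = 1*3 + 1, so a_6 = 1.
  3 = 3*1 + 0, so a_7 = 3.
The remainder reaches 0 after 8 divisions, so the expansion has 8 partial quotients, read off in order.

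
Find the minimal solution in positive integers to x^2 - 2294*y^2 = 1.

First expand sqrt(2294) as a continued fraction. With x_i = (sqrt(2294) + m_i)/d_i and (m_0, d_0) = (0, 1): a_0 = floor(sqrt(2294)) = 47, since 47^2 = 2209 <= 2294 < 2304 = 48^2.
Iterate m_{i+1} = d_i*a_i - m_i, d_{i+1} = (2294 - m_{i+1}^2)/d_i, a_{i+1} = floor((a_0 + m_{i+1})/d_{i+1}):
  m_1 = 1*47 - 0 = 47, d_1 = (2294 - 47^2)/1 = 85/1 = 85, a_1 = floor((47 + 47)/85) = 1.
  m_2 = 85*1 - 47 = 38, d_2 = (2294 - 38^2)/85 = 850/85 = 10, a_2 = floor((47 + 38)/10) = 8.
  m_3 = 10*8 - 38 = 42, d_3 = (2294 - 42^2)/10 = 530/10 = 53, a_3 = floor((47 + 42)/53) = 1.
  m_4 = 53*1 - 42 = 11, d_4 = (2294 - 11^2)/53 = 2173/53 = 41, a_4 = floor((47 + 11)/41) = 1.
  m_5 = 41*1 - 11 = 30, d_5 = (2294 - 30^2)/41 = 1394/41 = 34, a_5 = floor((47 + 30)/34) = 2.
  m_6 = 34*2 - 30 = 38, d_6 = (2294 - 38^2)/34 = 850/34 = 25, a_6 = floor((47 + 38)/25) = 3.
  m_7 = 25*3 - 38 = 37, d_7 = (2294 - 37^2)/25 = 925/25 = 37, a_7 = floor((47 + 37)/37) = 2.
  m_8 = 37*2 - 37 = 37, d_8 = (2294 - 37^2)/37 = 925/37 = 25, a_8 = floor((47 + 37)/25) = 3.
  m_9 = 25*3 - 37 = 38, d_9 = (2294 - 38^2)/25 = 850/25 = 34, a_9 = floor((47 + 38)/34) = 2.
  m_10 = 34*2 - 38 = 30, d_10 = (2294 - 30^2)/34 = 1394/34 = 41, a_10 = floor((47 + 30)/41) = 1.
  m_11 = 41*1 - 30 = 11, d_11 = (2294 - 11^2)/41 = 2173/41 = 53, a_11 = floor((47 + 11)/53) = 1.
  m_12 = 53*1 - 11 = 42, d_12 = (2294 - 42^2)/53 = 530/53 = 10, a_12 = floor((47 + 42)/10) = 8.
  m_13 = 10*8 - 42 = 38, d_13 = (2294 - 38^2)/10 = 850/10 = 85, a_13 = floor((47 + 38)/85) = 1.
  m_14 = 85*1 - 38 = 47, d_14 = (2294 - 47^2)/85 = 85/85 = 1, a_14 = floor((47 + 47)/1) = 94.
  m_15 = 1*94 - 47 = 47, d_15 = (2294 - 47^2)/1 = 85/1 = 85: (m_15, d_15) = (m_1, d_1) = (47, 85), so from here the quotients repeat a_1, ..., a_14; the period length is 14.
So sqrt(2294) = [47; (1, 8, 1, 1, 2, 3, 2, 3, 2, 1, 1, 8, 1, 94)] with period length k = 14.
k is even, so the fundamental solution of x^2 - 2294y^2 = 1 is (p_{k-1}, q_{k-1}) = (p_13, q_13); compute convergents through index 13.
Convergents (p_i = a_i*p_{i-1} + p_{i-2}, q_i = a_i*q_{i-1} + q_{i-2} with p_{-2}=0, p_{-1}=1, q_{-2}=1, q_{-1}=0):
  i=0: a_0=47, p_0 = 47*1 + 0 = 47, q_0 = 47*0 + 1 = 1.
  i=1: a_1=1, p_1 = 1*47 + 1 = 48, q_1 = 1*1 + 0 = 1.
  i=2: a_2=8, p_2 = 8*48 + 47 = 431, q_2 = 8*1 + 1 = 9.
  i=3: a_3=1, p_3 = 1*431 + 48 = 479, q_3 = 1*9 + 1 = 10.
  i=4: a_4=1, p_4 = 1*479 + 431 = 910, q_4 = 1*10 + 9 = 19.
  i=5: a_5=2, p_5 = 2*910 + 479 = 2299, q_5 = 2*19 + 10 = 48.
  i=6: a_6=3, p_6 = 3*2299 + 910 = 7807, q_6 = 3*48 + 19 = 163.
  i=7: a_7=2, p_7 = 2*7807 + 2299 = 17913, q_7 = 2*163 + 48 = 374.
  i=8: a_8=3, p_8 = 3*17913 + 7807 = 61546, q_8 = 3*374 + 163 = 1285.
  i=9: a_9=2, p_9 = 2*61546 + 17913 = 141005, q_9 = 2*1285 + 374 = 2944.
  i=10: a_10=1, p_10 = 1*141005 + 61546 = 202551, q_10 = 1*2944 + 1285 = 4229.
  i=11: a_11=1, p_11 = 1*202551 + 141005 = 343556, q_11 = 1*4229 + 2944 = 7173.
  i=12: a_12=8, p_12 = 8*343556 + 202551 = 2950999, q_12 = 8*7173 + 4229 = 61613.
  i=13: a_13=1, p_13 = 1*2950999 + 343556 = 3294555, q_13 = 1*61613 + 7173 = 68786.
Check: 3294555^2 - 2294*68786^2 = 10854092648025 - 10854092648024 = 1, so (x, y) = (3294555, 68786) solves the equation, and by the theorem it is the least positive solution.

(x, y) = (3294555, 68786)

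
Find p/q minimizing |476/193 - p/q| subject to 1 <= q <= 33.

37/15

Expand x = 476/193 as a continued fraction with the Euclidean algorithm:
  476 = 2*193 + 90, so a_0 = 2.
  193 = 2*90 + 13, so a_1 = 2.
  90 = 6*13 + 12, so a_2 = 6.
  13 = 1*12 + 1, so a_3 = 1.
  12 = 12*1 + 0, so a_4 = 12.
so x = [2; 2, 6, 1, 12].
Convergents (p_i = a_i*p_{i-1} + p_{i-2}, q_i = a_i*q_{i-1} + q_{i-2} with p_{-2}=0, p_{-1}=1, q_{-2}=1, q_{-1}=0), until the denominator exceeds 33:
  i=0: a_0=2, p_0 = 2*1 + 0 = 2, q_0 = 2*0 + 1 = 1.
  i=1: a_1=2, p_1 = 2*2 + 1 = 5, q_1 = 2*1 + 0 = 2.
  i=2: a_2=6, p_2 = 6*5 + 2 = 32, q_2 = 6*2 + 1 = 13.
  i=3: a_3=1, p_3 = 1*32 + 5 = 37, q_3 = 1*13 + 2 = 15.
  i=4: a_4=12, p_4 = 12*37 + 32 = 476, q_4 = 12*15 + 13 = 193.
q_4 = 193 > 33, so the last convergent with denominator <= 33 is p_3/q_3 = 37/15.
The closest fraction with denominator <= 33 is either p_3/q_3 or the intermediate fraction (k*p_3 + p_2)/(k*q_3 + q_2) with the largest k >= 1 whose denominator stays <= 33; these approach x as k grows, and every other convergent or intermediate fraction in range is farther away.
Largest k: floor((33 - q_2)/q_3) = floor((33 - 13)/15) = 1.
That gives (1*37 + 32)/(1*15 + 13) = 69/28.
Compare the errors: |x - 37/15| = |476*15 - 37*193|/(193*15) = 1/2895, and |x - 69/28| = |476*28 - 69*193|/(193*28) = 11/5404.
Cross-multiplying, 1*5404 = 5404 < 31845 = 11*2895, so 1/2895 is smaller: the convergent 37/15 is closer to x than 69/28.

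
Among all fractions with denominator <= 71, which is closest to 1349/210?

Expand x = 1349/210 as a continued fraction with the Euclidean algorithm:
  1349 = 6*210 + 89, so a_0 = 6.
  210 = 2*89 + 32, so a_1 = 2.
  89 = 2*32 + 25, so a_2 = 2.
  32 = 1*25 + 7, so a_3 = 1.
  25 = 3*7 + 4, so a_4 = 3.
  7 = 1*4 + 3, so a_5 = 1.
  4 = 1*3 + 1, so a_6 = 1.
  3 = 3*1 + 0, so a_7 = 3.
so x = [6; 2, 2, 1, 3, 1, 1, 3].
Convergents (p_i = a_i*p_{i-1} + p_{i-2}, q_i = a_i*q_{i-1} + q_{i-2} with p_{-2}=0, p_{-1}=1, q_{-2}=1, q_{-1}=0), until the denominator exceeds 71:
  i=0: a_0=6, p_0 = 6*1 + 0 = 6, q_0 = 6*0 + 1 = 1.
  i=1: a_1=2, p_1 = 2*6 + 1 = 13, q_1 = 2*1 + 0 = 2.
  i=2: a_2=2, p_2 = 2*13 + 6 = 32, q_2 = 2*2 + 1 = 5.
  i=3: a_3=1, p_3 = 1*32 + 13 = 45, q_3 = 1*5 + 2 = 7.
  i=4: a_4=3, p_4 = 3*45 + 32 = 167, q_4 = 3*7 + 5 = 26.
  i=5: a_5=1, p_5 = 1*167 + 45 = 212, q_5 = 1*26 + 7 = 33.
  i=6: a_6=1, p_6 = 1*212 + 167 = 379, q_6 = 1*33 + 26 = 59.
  i=7: a_7=3, p_7 = 3*379 + 212 = 1349, q_7 = 3*59 + 33 = 210.
q_7 = 210 > 71, so the last convergent with denominator <= 71 is p_6/q_6 = 379/59.
The closest fraction with denominator <= 71 is either p_6/q_6 or the intermediate fraction (k*p_6 + p_5)/(k*q_6 + q_5) with the largest k >= 1 whose denominator stays <= 71; these approach x as k grows, and every other convergent or intermediate fraction in range is farther away.
Largest k: floor((71 - q_5)/q_6) = floor((71 - 33)/59) = 0.
Since k = 0, no intermediate fraction beyond p_6/q_6 has denominator <= 71, so the convergent 379/59 is the closest (its error is |1349*59 - 379*210|/(210*59) = 1/12390).

379/59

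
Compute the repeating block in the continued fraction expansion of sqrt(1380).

Write x_i = (sqrt(1380) + m_i)/d_i with (m_0, d_0) = (0, 1). a_0 = floor(sqrt(1380)) = 37, since 37^2 = 1369 <= 1380 < 1444 = 38^2.
Iterate m_{i+1} = d_i*a_i - m_i, d_{i+1} = (1380 - m_{i+1}^2)/d_i, a_{i+1} = floor((a_0 + m_{i+1})/d_{i+1}):
  m_1 = 1*37 - 0 = 37, d_1 = (1380 - 37^2)/1 = 11/1 = 11, a_1 = floor((37 + 37)/11) = 6.
  m_2 = 11*6 - 37 = 29, d_2 = (1380 - 29^2)/11 = 539/11 = 49, a_2 = floor((37 + 29)/49) = 1.
  m_3 = 49*1 - 29 = 20, d_3 = (1380 - 20^2)/49 = 980/49 = 20, a_3 = floor((37 + 20)/20) = 2.
  m_4 = 20*2 - 20 = 20, d_4 = (1380 - 20^2)/20 = 980/20 = 49, a_4 = floor((37 + 20)/49) = 1.
  m_5 = 49*1 - 20 = 29, d_5 = (1380 - 29^2)/49 = 539/49 = 11, a_5 = floor((37 + 29)/11) = 6.
  m_6 = 11*6 - 29 = 37, d_6 = (1380 - 37^2)/11 = 11/11 = 1, a_6 = floor((37 + 37)/1) = 74.
  m_7 = 1*74 - 37 = 37, d_7 = (1380 - 37^2)/1 = 11/1 = 11: (m_7, d_7) = (m_1, d_1) = (37, 11), so from here the quotients repeat a_1, ..., a_6; the period length is 6.
Hence the expansion of sqrt(1380) is a_0 = 37 followed by the repeating block 6, 1, 2, 1, 6, 74 (period 6).

[37; (6, 1, 2, 1, 6, 74)]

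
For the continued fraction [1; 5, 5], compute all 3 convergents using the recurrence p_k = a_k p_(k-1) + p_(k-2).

1/1, 6/5, 31/26

Using the convergent recurrence p_i = a_i*p_{i-1} + p_{i-2}, q_i = a_i*q_{i-1} + q_{i-2} with p_{-2}=0, p_{-1}=1, q_{-2}=1, q_{-1}=0:
  i=0: a_0=1, p_0 = 1*1 + 0 = 1, q_0 = 1*0 + 1 = 1.
  i=1: a_1=5, p_1 = 5*1 + 1 = 6, q_1 = 5*1 + 0 = 5.
  i=2: a_2=5, p_2 = 5*6 + 1 = 31, q_2 = 5*5 + 1 = 26.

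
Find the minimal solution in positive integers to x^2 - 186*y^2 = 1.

First expand sqrt(186) as a continued fraction. With x_i = (sqrt(186) + m_i)/d_i and (m_0, d_0) = (0, 1): a_0 = floor(sqrt(186)) = 13, since 13^2 = 169 <= 186 < 196 = 14^2.
Iterate m_{i+1} = d_i*a_i - m_i, d_{i+1} = (186 - m_{i+1}^2)/d_i, a_{i+1} = floor((a_0 + m_{i+1})/d_{i+1}):
  m_1 = 1*13 - 0 = 13, d_1 = (186 - 13^2)/1 = 17/1 = 17, a_1 = floor((13 + 13)/17) = 1.
  m_2 = 17*1 - 13 = 4, d_2 = (186 - 4^2)/17 = 170/17 = 10, a_2 = floor((13 + 4)/10) = 1.
  m_3 = 10*1 - 4 = 6, d_3 = (186 - 6^2)/10 = 150/10 = 15, a_3 = floor((13 + 6)/15) = 1.
  m_4 = 15*1 - 6 = 9, d_4 = (186 - 9^2)/15 = 105/15 = 7, a_4 = floor((13 + 9)/7) = 3.
  m_5 = 7*3 - 9 = 12, d_5 = (186 - 12^2)/7 = 42/7 = 6, a_5 = floor((13 + 12)/6) = 4.
  m_6 = 6*4 - 12 = 12, d_6 = (186 - 12^2)/6 = 42/6 = 7, a_6 = floor((13 + 12)/7) = 3.
  m_7 = 7*3 - 12 = 9, d_7 = (186 - 9^2)/7 = 105/7 = 15, a_7 = floor((13 + 9)/15) = 1.
  m_8 = 15*1 - 9 = 6, d_8 = (186 - 6^2)/15 = 150/15 = 10, a_8 = floor((13 + 6)/10) = 1.
  m_9 = 10*1 - 6 = 4, d_9 = (186 - 4^2)/10 = 170/10 = 17, a_9 = floor((13 + 4)/17) = 1.
  m_10 = 17*1 - 4 = 13, d_10 = (186 - 13^2)/17 = 17/17 = 1, a_10 = floor((13 + 13)/1) = 26.
  m_11 = 1*26 - 13 = 13, d_11 = (186 - 13^2)/1 = 17/1 = 17: (m_11, d_11) = (m_1, d_1) = (13, 17), so from here the quotients repeat a_1, ..., a_10; the period length is 10.
So sqrt(186) = [13; (1, 1, 1, 3, 4, 3, 1, 1, 1, 26)] with period length k = 10.
k is even, so the fundamental solution of x^2 - 186y^2 = 1 is (p_{k-1}, q_{k-1}) = (p_9, q_9); compute convergents through index 9.
Convergents (p_i = a_i*p_{i-1} + p_{i-2}, q_i = a_i*q_{i-1} + q_{i-2} with p_{-2}=0, p_{-1}=1, q_{-2}=1, q_{-1}=0):
  i=0: a_0=13, p_0 = 13*1 + 0 = 13, q_0 = 13*0 + 1 = 1.
  i=1: a_1=1, p_1 = 1*13 + 1 = 14, q_1 = 1*1 + 0 = 1.
  i=2: a_2=1, p_2 = 1*14 + 13 = 27, q_2 = 1*1 + 1 = 2.
  i=3: a_3=1, p_3 = 1*27 + 14 = 41, q_3 = 1*2 + 1 = 3.
  i=4: a_4=3, p_4 = 3*41 + 27 = 150, q_4 = 3*3 + 2 = 11.
  i=5: a_5=4, p_5 = 4*150 + 41 = 641, q_5 = 4*11 + 3 = 47.
  i=6: a_6=3, p_6 = 3*641 + 150 = 2073, q_6 = 3*47 + 11 = 152.
  i=7: a_7=1, p_7 = 1*2073 + 641 = 2714, q_7 = 1*152 + 47 = 199.
  i=8: a_8=1, p_8 = 1*2714 + 2073 = 4787, q_8 = 1*199 + 152 = 351.
  i=9: a_9=1, p_9 = 1*4787 + 2714 = 7501, q_9 = 1*351 + 199 = 550.
Check: 7501^2 - 186*550^2 = 56265001 - 56265000 = 1, so (x, y) = (7501, 550) solves the equation, and by the theorem it is the least positive solution.

(x, y) = (7501, 550)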